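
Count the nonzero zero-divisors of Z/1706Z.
Z/1706Z has 853 nonzero zero-divisors

In Z/1706Z each nonzero element is either a unit (gcd with 1706 is 1) or a zero-divisor (gcd > 1). The number of units is φ(1706): factorise 1706 = 2 · 853, so φ(1706) = (2 − 1) · (853 − 1) = 1 · 852 = 852. The nonzero elements number 1706 − 1 = 1705. Hence the nonzero zero-divisors number 1705 − 852 = 853.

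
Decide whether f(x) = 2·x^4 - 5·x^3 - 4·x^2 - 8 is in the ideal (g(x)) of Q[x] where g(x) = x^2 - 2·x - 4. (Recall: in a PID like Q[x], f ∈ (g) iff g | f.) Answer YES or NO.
In Q[x] the ideal (g) consists of all multiples of g, so f ∈ (g) iff g | f, i.e. iff the remainder of f on division by g is 0. Divide f by g (g is monic, so eliminate the leading term of the running remainder at each step):
  leading term 2·x^4: subtract (2·x^2)·g(x) = 2·x^4 - 4·x^3 - 8·x^2, leaving -x^3 + 4·x^2 - 8
  leading term -x^3: subtract (-x)·g(x) = -x^3 + 2·x^2 + 4·x, leaving 2·x^2 - 4·x - 8
  leading term 2·x^2: subtract (2)·g(x) = 2·x^2 - 4·x - 8, leaving 0
The remainder is 0, so f(x) = g(x) · h(x) with h(x) = 2·x^2 - x + 2. Hence g | f, i.e. f ∈ (g).

Final answer: YES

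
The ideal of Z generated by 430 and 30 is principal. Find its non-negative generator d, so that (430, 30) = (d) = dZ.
(430, 30) = (10); d = 10

In the PID Z, (a, b) is generated by gcd(a, b). Compute gcd(430, 30) with the extended Euclidean algorithm, tracking rows (r, s, t) with s·430 + t·30 = r:
  row A: (430, 1, 0)   [1·430 + 0·30 = 430]
  row B: (30, 0, 1)   [0·430 + 1·30 = 30]
  430 = 14·30 + 10   → row C = row A − 14·row B = (10, 1, −14)   [check: 1·430 − 14·30 = 10]
  30 = 3·10 + 0   → remainder 0, stop. gcd = 10 (last nonzero row C).
So gcd(430, 30) = 10, with Bézout identity 1·430 − 14·30 = 10. Containment (⊇): the Bézout identity exhibits 10 as an element of (430, 30), giving (10) ⊆ (430, 30). Containment (⊆): since 10 | 430 and 10 | 30 (430 = 10·43, 30 = 10·3), every Z-linear combination of 430 and 30 is divisible by 10, so (430, 30) ⊆ (10). Therefore (430, 30) = (10), d = 10.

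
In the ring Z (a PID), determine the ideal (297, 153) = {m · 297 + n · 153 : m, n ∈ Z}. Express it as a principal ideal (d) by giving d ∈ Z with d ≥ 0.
(297, 153) = (9); d = 9

In the PID Z, (a, b) is generated by gcd(a, b). Compute gcd(297, 153) with the extended Euclidean algorithm, tracking rows (r, s, t) with s·297 + t·153 = r:
  row A: (297, 1, 0)   [1·297 + 0·153 = 297]
  row B: (153, 0, 1)   [0·297 + 1·153 = 153]
  297 = 1·153 + 144   → row C = row A − 1·row B = (144, 1, −1)   [check: 1·297 − 1·153 = 144]
  153 = 1·144 + 9   → row D = row B − 1·row C = (9, −1, 2)   [check: −1·297 + 2·153 = 9]
  144 = 16·9 + 0   → remainder 0, stop. gcd = 9 (last nonzero row D).
So gcd(297, 153) = 9, with Bézout identity −1·297 + 2·153 = 9. Containment (⊇): the Bézout identity exhibits 9 as an element of (297, 153), giving (9) ⊆ (297, 153). Containment (⊆): since 9 | 297 and 9 | 153 (297 = 9·33, 153 = 9·17), every Z-linear combination of 297 and 153 is divisible by 9, so (297, 153) ⊆ (9). Therefore (297, 153) = (9), d = 9.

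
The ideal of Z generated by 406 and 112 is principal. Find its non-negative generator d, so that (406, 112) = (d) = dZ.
In the PID Z, (a, b) is generated by gcd(a, b). Compute gcd(406, 112) with the extended Euclidean algorithm, tracking rows (r, s, t) with s·406 + t·112 = r:
  row A: (406, 1, 0)   [1·406 + 0·112 = 406]
  row B: (112, 0, 1)   [0·406 + 1·112 = 112]
  406 = 3·112 + 70   → row C = row A − 3·row B = (70, 1, −3)   [check: 1·406 − 3·112 = 70]
  112 = 1·70 + 42   → row D = row B − 1·row C = (42, −1, 4)   [check: −1·406 + 4·112 = 42]
  70 = 1·42 + 28   → row E = row C − 1·row D = (28, 2, −7)   [check: 2·406 − 7·112 = 28]
  42 = 1·28 + 14   → row F = row D − 1·row E = (14, −3, 11)   [check: −3·406 + 11·112 = 14]
  28 = 2·14 + 0   → remainder 0, stop. gcd = 14 (last nonzero row F).
So gcd(406, 112) = 14, with Bézout identity −3·406 + 11·112 = 14. Containment (⊇): the Bézout identity exhibits 14 as an element of (406, 112), giving (14) ⊆ (406, 112). Containment (⊆): since 14 | 406 and 14 | 112 (406 = 14·29, 112 = 14·8), every Z-linear combination of 406 and 112 is divisible by 14, so (406, 112) ⊆ (14). Therefore (406, 112) = (14), d = 14.

Final answer: (406, 112) = (14); d = 14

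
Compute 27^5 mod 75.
Use repeated squaring. Binary(5) = 101. Walk through the bits of the exponent 5 left-to-right: at each bit after the leading one, square the running value, then multiply by 27 if the bit is 1 (always reducing mod 75):
  bit 1 = 1 (leading): start with 27.
  bit 2 = 0: square 27^2 = 729 ≡ 54 (mod 75).
  bit 3 = 1: square 54^2 = 2916 ≡ 66; bit is 1, so multiply 66·27 = 1782 ≡ 57 (mod 75).
Final value: 27^5 ≡ 57 (mod 75).

Final answer: 57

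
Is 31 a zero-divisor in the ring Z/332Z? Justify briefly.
NO

gcd(31, 332) = 1, so 31 is a unit in Z/332Z (it has a multiplicative inverse). A unit cannot be a zero-divisor: if 31·b ≡ 0 then multiplying both sides by 31^(−1) gives b ≡ 0. So 31 is not a zero-divisor.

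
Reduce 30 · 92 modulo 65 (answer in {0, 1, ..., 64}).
Reduce the factors first: 92 ≡ 27 (mod 65), so 30 · 92 ≡ 30 · 27 (mod 65). 30 · 27 = 810. Dividing by 65: 810 = 12·65 + 30. So (30 · 92) mod 65 = 30.

Final answer: 30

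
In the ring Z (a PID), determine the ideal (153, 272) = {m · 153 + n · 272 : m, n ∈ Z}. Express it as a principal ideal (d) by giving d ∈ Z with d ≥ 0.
In the PID Z, (a, b) is generated by gcd(a, b). Compute gcd(272, 153) with the extended Euclidean algorithm, tracking rows (r, s, t) with s·272 + t·153 = r:
  row A: (272, 1, 0)   [1·272 + 0·153 = 272]
  row B: (153, 0, 1)   [0·272 + 1·153 = 153]
  272 = 1·153 + 119   → row C = row A − 1·row B = (119, 1, −1)   [check: 1·272 − 1·153 = 119]
  153 = 1·119 + 34   → row D = row B − 1·row C = (34, −1, 2)   [check: −1·272 + 2·153 = 34]
  119 = 3·34 + 17   → row E = row C − 3·row D = (17, 4, −7)   [check: 4·272 − 7·153 = 17]
  34 = 2·17 + 0   → remainder 0, stop. gcd = 17 (last nonzero row E).
So gcd(153, 272) = 17, with Bézout identity 4·272 − 7·153 = 17. Containment (⊇): the Bézout identity exhibits 17 as an element of (153, 272), giving (17) ⊆ (153, 272). Containment (⊆): since 17 | 153 and 17 | 272 (153 = 17·9, 272 = 17·16), every Z-linear combination of 153 and 272 is divisible by 17, so (153, 272) ⊆ (17). Therefore (153, 272) = (17), d = 17.

Final answer: (153, 272) = (17); d = 17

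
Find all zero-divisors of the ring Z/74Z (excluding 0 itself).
nonzero zero-divisors of Z/74Z = {2, 4, 6, 8, 10, 12, 14, 16, 18, 20, 22, 24, 26, 28, 30, 32, 34, 36, 37, 38, 40, 42, 44, 46, 48, 50, 52, 54, 56, 58, 60, 62, 64, 66, 68, 70, 72}

An element a ∈ Z/74Z (with a ≠ 0) is a zero-divisor iff gcd(a, 74) > 1 (because a is a unit precisely when gcd(a, n) = 1, and in Z/nZ every nonzero, non-unit element is a zero-divisor). Scan a = 1, ..., 73 and keep those with gcd(a, 74) > 1:
  gcd(2, 74) = 2, gcd(4, 74) = 2, gcd(6, 74) = 2, gcd(8, 74) = 2, gcd(10, 74) = 2, gcd(12, 74) = 2, gcd(14, 74) = 2, gcd(16, 74) = 2, gcd(18, 74) = 2, gcd(20, 74) = 2, gcd(22, 74) = 2, gcd(24, 74) = 2, gcd(26, 74) = 2, gcd(28, 74) = 2, gcd(30, 74) = 2, gcd(32, 74) = 2, gcd(34, 74) = 2, gcd(36, 74) = 2, gcd(37, 74) = 37, gcd(38, 74) = 2, gcd(40, 74) = 2, gcd(42, 74) = 2, gcd(44, 74) = 2, gcd(46, 74) = 2, gcd(48, 74) = 2, gcd(50, 74) = 2, gcd(52, 74) = 2, gcd(54, 74) = 2, gcd(56, 74) = 2, gcd(58, 74) = 2, gcd(60, 74) = 2, gcd(62, 74) = 2, gcd(64, 74) = 2, gcd(66, 74) = 2, gcd(68, 74) = 2, gcd(70, 74) = 2, gcd(72, 74) = 2.
All other a ∈ {1, ..., 73} have gcd(a, 74) = 1 and are units. So the nonzero zero-divisors are exactly the 37 values of a appearing in this scan.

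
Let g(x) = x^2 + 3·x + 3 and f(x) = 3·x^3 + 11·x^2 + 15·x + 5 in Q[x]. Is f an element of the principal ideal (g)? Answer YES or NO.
NO

In Q[x] the ideal (g) consists of all multiples of g, so f ∈ (g) iff g | f, i.e. iff the remainder of f on division by g is 0. Divide f by g (g is monic, so eliminate the leading term of the running remainder at each step):
  leading term 3·x^3: subtract (3·x)·g(x) = 3·x^3 + 9·x^2 + 9·x, leaving 2·x^2 + 6·x + 5
  leading term 2·x^2: subtract (2)·g(x) = 2·x^2 + 6·x + 6, leaving -1
The remainder r(x) = -1 ≠ 0 (and deg r < deg g), so g ∤ f, i.e. f ∉ (g).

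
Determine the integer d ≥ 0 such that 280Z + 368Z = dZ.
(280, 368) = (8); d = 8

In the PID Z, (a, b) is generated by gcd(a, b). Compute gcd(368, 280) with the extended Euclidean algorithm, tracking rows (r, s, t) with s·368 + t·280 = r:
  row A: (368, 1, 0)   [1·368 + 0·280 = 368]
  row B: (280, 0, 1)   [0·368 + 1·280 = 280]
  368 = 1·280 + 88   → row C = row A − 1·row B = (88, 1, −1)   [check: 1·368 − 1·280 = 88]
  280 = 3·88 + 16   → row D = row B − 3·row C = (16, −3, 4)   [check: −3·368 + 4·280 = 16]
  88 = 5·16 + 8   → row E = row C − 5·row D = (8, 16, −21)   [check: 16·368 − 21·280 = 8]
  16 = 2·8 + 0   → remainder 0, stop. gcd = 8 (last nonzero row E).
So gcd(280, 368) = 8, with Bézout identity 16·368 − 21·280 = 8. Containment (⊇): the Bézout identity exhibits 8 as an element of (280, 368), giving (8) ⊆ (280, 368). Containment (⊆): since 8 | 280 and 8 | 368 (280 = 8·35, 368 = 8·46), every Z-linear combination of 280 and 368 is divisible by 8, so (280, 368) ⊆ (8). Therefore (280, 368) = (8), d = 8.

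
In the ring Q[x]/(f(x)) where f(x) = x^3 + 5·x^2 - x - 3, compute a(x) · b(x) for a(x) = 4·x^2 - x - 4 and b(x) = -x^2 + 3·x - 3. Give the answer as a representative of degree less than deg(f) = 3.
a · b ≡ -180·x^2 + 12·x + 111 (mod f(x))

First multiply in Q[x] without reducing: a · b = -4·x^4 + 13·x^3 - 11·x^2 - 9·x + 12. Now divide by f(x) = x^3 + 5·x^2 - x - 3, eliminating the leading term at each step:
  leading term -4·x^4: subtract (-4·x)·f(x) = -4·x^4 - 20·x^3 + 4·x^2 + 12·x, leaving 33·x^3 - 15·x^2 - 21·x + 12
  leading term 33·x^3: subtract (33)·f(x) = 33·x^3 + 165·x^2 - 33·x - 99, leaving -180·x^2 + 12·x + 111
The degree is now < 3, so this is the remainder. Hence a · b ≡ -180·x^2 + 12·x + 111 in Q[x]/(f).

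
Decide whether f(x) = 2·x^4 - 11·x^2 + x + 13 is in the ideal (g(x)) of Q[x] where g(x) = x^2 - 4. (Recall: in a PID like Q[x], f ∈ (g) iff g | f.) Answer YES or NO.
In Q[x] the ideal (g) consists of all multiples of g, so f ∈ (g) iff g | f, i.e. iff the remainder of f on division by g is 0. Divide f by g (g is monic, so eliminate the leading term of the running remainder at each step):
  leading term 2·x^4: subtract (2·x^2)·g(x) = 2·x^4 - 8·x^2, leaving -3·x^2 + x + 13
  leading term -3·x^2: subtract (-3)·g(x) = 12 - 3·x^2, leaving x + 1
The remainder r(x) = x + 1 ≠ 0 (and deg r < deg g), so g ∤ f, i.e. f ∉ (g).

Final answer: NO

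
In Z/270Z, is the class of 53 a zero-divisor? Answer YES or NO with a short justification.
NO

gcd(53, 270) = 1, so 53 is a unit in Z/270Z (it has a multiplicative inverse). A unit cannot be a zero-divisor: if 53·b ≡ 0 then multiplying both sides by 53^(−1) gives b ≡ 0. So 53 is not a zero-divisor.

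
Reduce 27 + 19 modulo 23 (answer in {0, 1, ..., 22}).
Reduce the summands first: 27 ≡ 4 (mod 23), so 27 + 19 ≡ 4 + 19 (mod 23). 4 + 19 = 23; 23 = 1·23 + 0, so (27 + 19) mod 23 = 0.

Final answer: 0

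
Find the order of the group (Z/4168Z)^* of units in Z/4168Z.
(Z/4168Z)^* consists of the classes a with gcd(a, 4168) = 1, so its order is φ(4168). φ is multiplicative, with φ(p^e) = p^e − p^(e−1). Factorise 4168 = 2^3 · 521. Then
  φ(4168) = (2^3 − 2^2) · (521 − 1) = 4 · 520 = 2080.
Thus |(Z/4168Z)^*| = 2080.

Final answer: |(Z/4168Z)^*| = 2080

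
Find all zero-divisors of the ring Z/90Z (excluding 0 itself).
An element a ∈ Z/90Z (with a ≠ 0) is a zero-divisor iff gcd(a, 90) > 1 (because a is a unit precisely when gcd(a, n) = 1, and in Z/nZ every nonzero, non-unit element is a zero-divisor). Scan a = 1, ..., 89 and keep those with gcd(a, 90) > 1:
  gcd(2, 90) = 2, gcd(3, 90) = 3, gcd(4, 90) = 2, gcd(5, 90) = 5, gcd(6, 90) = 6, gcd(8, 90) = 2, gcd(9, 90) = 9, gcd(10, 90) = 10, gcd(12, 90) = 6, gcd(14, 90) = 2, gcd(15, 90) = 15, gcd(16, 90) = 2, gcd(18, 90) = 18, gcd(20, 90) = 10, gcd(21, 90) = 3, gcd(22, 90) = 2, gcd(24, 90) = 6, gcd(25, 90) = 5, gcd(26, 90) = 2, gcd(27, 90) = 9, gcd(28, 90) = 2, gcd(30, 90) = 30, gcd(32, 90) = 2, gcd(33, 90) = 3, gcd(34, 90) = 2, gcd(35, 90) = 5, gcd(36, 90) = 18, gcd(38, 90) = 2, gcd(39, 90) = 3, gcd(40, 90) = 10, gcd(42, 90) = 6, gcd(44, 90) = 2, gcd(45, 90) = 45, gcd(46, 90) = 2, gcd(48, 90) = 6, gcd(50, 90) = 10, gcd(51, 90) = 3, gcd(52, 90) = 2, gcd(54, 90) = 18, gcd(55, 90) = 5, gcd(56, 90) = 2, gcd(57, 90) = 3, gcd(58, 90) = 2, gcd(60, 90) = 30, gcd(62, 90) = 2, gcd(63, 90) = 9, gcd(64, 90) = 2, gcd(65, 90) = 5, gcd(66, 90) = 6, gcd(68, 90) = 2, gcd(69, 90) = 3, gcd(70, 90) = 10, gcd(72, 90) = 18, gcd(74, 90) = 2, gcd(75, 90) = 15, gcd(76, 90) = 2, gcd(78, 90) = 6, gcd(80, 90) = 10, gcd(81, 90) = 9, gcd(82, 90) = 2, gcd(84, 90) = 6, gcd(85, 90) = 5, gcd(86, 90) = 2, gcd(87, 90) = 3, gcd(88, 90) = 2.
All other a ∈ {1, ..., 89} have gcd(a, 90) = 1 and are units. So the nonzero zero-divisors are exactly the 65 values of a appearing in this scan.

Final answer: nonzero zero-divisors of Z/90Z = {2, 3, 4, 5, 6, 8, 9, 10, 12, 14, 15, 16, 18, 20, 21, 22, 24, 25, 26, 27, 28, 30, 32, 33, 34, 35, 36, 38, 39, 40, 42, 44, 45, 46, 48, 50, 51, 52, 54, 55, 56, 57, 58, 60, 62, 63, 64, 65, 66, 68, 69, 70, 72, 74, 75, 76, 78, 80, 81, 82, 84, 85, 86, 87, 88}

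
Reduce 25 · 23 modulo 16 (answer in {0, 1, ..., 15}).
15

Reduce the factors first: 25 ≡ 9, 23 ≡ 7 (mod 16), so 25 · 23 ≡ 9 · 7 (mod 16). 9 · 7 = 63. Dividing by 16: 63 = 3·16 + 15. So (25 · 23) mod 16 = 15.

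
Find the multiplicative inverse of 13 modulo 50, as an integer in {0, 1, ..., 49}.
Apply the extended Euclidean algorithm to (50, 13), tracking rows (r, s, t) with s·50 + t·13 = r. Each division r_prev = q·r_cur + r_new produces the new row as (previous row) − q·(current row):
  row A: (50, 1, 0)   [1·50 + 0·13 = 50]
  row B: (13, 0, 1)   [0·50 + 1·13 = 13]
  50 = 3·13 + 11   → row C = row A − 3·row B = (11, 1, −3)   [check: 1·50 − 3·13 = 11]
  13 = 1·11 + 2   → row D = row B − 1·row C = (2, −1, 4)   [check: −1·50 + 4·13 = 2]
  11 = 5·2 + 1   → row E = row C − 5·row D = (1, 6, −23)   [check: 6·50 − 23·13 = 1]
  2 = 2·1 + 0   → remainder 0, stop. gcd = 1 (last nonzero row E).
The gcd is 1, so 13 is invertible mod 50. The last nonzero row gives 6·50 − 23·13 = 1, so t = −23. So 13^(−1) ≡ −23 ≡ 27 (mod 50). Verify: 13 · 27 = 351 ≡ 1 (mod 50). ✓

Final answer: 13^(−1) ≡ 27 (mod 50)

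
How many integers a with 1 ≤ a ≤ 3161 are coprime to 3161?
3024

The number of a ∈ {1, ..., 3161} with gcd(a, 3161) = 1 is by definition Euler's totient φ(3161). φ is multiplicative, with φ(p^e) = p^e − p^(e−1). Factorise 3161 = 29 · 109. Then
  φ(3161) = (29 − 1) · (109 − 1) = 28 · 108 = 3024.
So there are 3024 such integers.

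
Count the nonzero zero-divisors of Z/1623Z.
In Z/1623Z each nonzero element is either a unit (gcd with 1623 is 1) or a zero-divisor (gcd > 1). The number of units is φ(1623): factorise 1623 = 3 · 541, so φ(1623) = (3 − 1) · (541 − 1) = 2 · 540 = 1080. The nonzero elements number 1623 − 1 = 1622. Hence the nonzero zero-divisors number 1622 − 1080 = 542.

Final answer: Z/1623Z has 542 nonzero zero-divisors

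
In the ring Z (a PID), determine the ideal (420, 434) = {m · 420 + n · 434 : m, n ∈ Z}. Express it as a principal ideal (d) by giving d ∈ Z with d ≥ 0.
(420, 434) = (14); d = 14

In the PID Z, (a, b) is generated by gcd(a, b). Compute gcd(434, 420) with the extended Euclidean algorithm, tracking rows (r, s, t) with s·434 + t·420 = r:
  row A: (434, 1, 0)   [1·434 + 0·420 = 434]
  row B: (420, 0, 1)   [0·434 + 1·420 = 420]
  434 = 1·420 + 14   → row C = row A − 1·row B = (14, 1, −1)   [check: 1·434 − 1·420 = 14]
  420 = 30·14 + 0   → remainder 0, stop. gcd = 14 (last nonzero row C).
So gcd(420, 434) = 14, with Bézout identity 1·434 − 1·420 = 14. Containment (⊇): the Bézout identity exhibits 14 as an element of (420, 434), giving (14) ⊆ (420, 434). Containment (⊆): since 14 | 420 and 14 | 434 (420 = 14·30, 434 = 14·31), every Z-linear combination of 420 and 434 is divisible by 14, so (420, 434) ⊆ (14). Therefore (420, 434) = (14), d = 14.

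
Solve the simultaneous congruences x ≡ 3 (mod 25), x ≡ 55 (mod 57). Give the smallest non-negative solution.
x ≡ 853 (mod 1425); the representative in [0, 1425) is 853

The moduli 25, 57 are pairwise coprime, so by the CRT there is a unique solution mod 25·57 = 1425.
Solve by successive substitution. Start with x ≡ 3 (mod 25).
  Combine with x ≡ 55 (mod 57): write x = 3 + 25·t and require 3 + 25·t ≡ 55 (mod 57), i.e. 25·t ≡ 55 − 3 ≡ 52 (mod 57). Since 25^(−1) ≡ 16 (mod 57), t ≡ 16·52 ≡ 34 (mod 57). So x ≡ 3 + 25·34 = 853 (mod 1425).
Unique solution in [0, 1425): x = 853.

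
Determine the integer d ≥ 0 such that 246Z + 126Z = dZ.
In the PID Z, (a, b) is generated by gcd(a, b). Compute gcd(246, 126) with the extended Euclidean algorithm, tracking rows (r, s, t) with s·246 + t·126 = r:
  row A: (246, 1, 0)   [1·246 + 0·126 = 246]
  row B: (126, 0, 1)   [0·246 + 1·126 = 126]
  246 = 1·126 + 120   → row C = row A − 1·row B = (120, 1, −1)   [check: 1·246 − 1·126 = 120]
  126 = 1·120 + 6   → row D = row B − 1·row C = (6, −1, 2)   [check: −1·246 + 2·126 = 6]
  120 = 20·6 + 0   → remainder 0, stop. gcd = 6 (last nonzero row D).
So gcd(246, 126) = 6, with Bézout identity −1·246 + 2·126 = 6. Containment (⊇): the Bézout identity exhibits 6 as an element of (246, 126), giving (6) ⊆ (246, 126). Containment (⊆): since 6 | 246 and 6 | 126 (246 = 6·41, 126 = 6·21), every Z-linear combination of 246 and 126 is divisible by 6, so (246, 126) ⊆ (6). Therefore (246, 126) = (6), d = 6.

Final answer: (246, 126) = (6); d = 6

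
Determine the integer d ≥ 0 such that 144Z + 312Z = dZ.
In the PID Z, (a, b) is generated by gcd(a, b). Compute gcd(312, 144) with the extended Euclidean algorithm, tracking rows (r, s, t) with s·312 + t·144 = r:
  row A: (312, 1, 0)   [1·312 + 0·144 = 312]
  row B: (144, 0, 1)   [0·312 + 1·144 = 144]
  312 = 2·144 + 24   → row C = row A − 2·row B = (24, 1, −2)   [check: 1·312 − 2·144 = 24]
  144 = 6·24 + 0   → remainder 0, stop. gcd = 24 (last nonzero row C).
So gcd(144, 312) = 24, with Bézout identity 1·312 − 2·144 = 24. Containment (⊇): the Bézout identity exhibits 24 as an element of (144, 312), giving (24) ⊆ (144, 312). Containment (⊆): since 24 | 144 and 24 | 312 (144 = 24·6, 312 = 24·13), every Z-linear combination of 144 and 312 is divisible by 24, so (144, 312) ⊆ (24). Therefore (144, 312) = (24), d = 24.

Final answer: (144, 312) = (24); d = 24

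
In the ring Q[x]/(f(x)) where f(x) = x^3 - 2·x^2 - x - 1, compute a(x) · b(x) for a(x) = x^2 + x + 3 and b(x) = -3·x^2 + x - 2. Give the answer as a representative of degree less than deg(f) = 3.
First multiply in Q[x] without reducing: a · b = -3·x^4 - 2·x^3 - 10·x^2 + x - 6. Now divide by f(x) = x^3 - 2·x^2 - x - 1, eliminating the leading term at each step:
  leading term -3·x^4: subtract (-3·x)·f(x) = -3·x^4 + 6·x^3 + 3·x^2 + 3·x, leaving -8·x^3 - 13·x^2 - 2·x - 6
  leading term -8·x^3: subtract (-8)·f(x) = -8·x^3 + 16·x^2 + 8·x + 8, leaving -29·x^2 - 10·x - 14
The degree is now < 3, so this is the remainder. Hence a · b ≡ -29·x^2 - 10·x - 14 in Q[x]/(f).

Final answer: a · b ≡ -29·x^2 - 10·x - 14 (mod f(x))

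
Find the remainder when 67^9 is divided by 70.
57

Use repeated squaring. Binary(9) = 1001. Walk through the bits of the exponent 9 left-to-right: at each bit after the leading one, square the running value, then multiply by 67 if the bit is 1 (always reducing mod 70):
  bit 1 = 1 (leading): start with 67.
  bit 2 = 0: square 67^2 = 4489 ≡ 9 (mod 70).
  bit 3 = 0: square 9^2 = 81 ≡ 11 (mod 70).
  bit 4 = 1: square 11^2 = 121 ≡ 51; bit is 1, so multiply 51·67 = 3417 ≡ 57 (mod 70).
Final value: 67^9 ≡ 57 (mod 70).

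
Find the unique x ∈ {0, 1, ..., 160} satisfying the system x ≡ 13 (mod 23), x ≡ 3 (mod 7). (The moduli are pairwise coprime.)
x ≡ 59 (mod 161); the representative in [0, 161) is 59

The moduli 23, 7 are pairwise coprime, so by the CRT there is a unique solution mod 23·7 = 161.
Solve by successive substitution. Start with x ≡ 13 (mod 23).
  Combine with x ≡ 3 (mod 7): write x = 13 + 23·t and require 13 + 23·t ≡ 3 (mod 7), i.e. 23·t ≡ 3 − 13 ≡ 4 (mod 7). Since 23^(−1) ≡ 4 (mod 7) (23 ≡ 2 (mod 7)), t ≡ 4·4 ≡ 2 (mod 7). So x ≡ 13 + 23·2 = 59 (mod 161).
Unique solution in [0, 161): x = 59.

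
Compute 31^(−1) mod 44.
Apply the extended Euclidean algorithm to (44, 31), tracking rows (r, s, t) with s·44 + t·31 = r. Each division r_prev = q·r_cur + r_new produces the new row as (previous row) − q·(current row):
  row A: (44, 1, 0)   [1·44 + 0·31 = 44]
  row B: (31, 0, 1)   [0·44 + 1·31 = 31]
  44 = 1·31 + 13   → row C = row A − 1·row B = (13, 1, −1)   [check: 1·44 − 1·31 = 13]
  31 = 2·13 + 5   → row D = row B − 2·row C = (5, −2, 3)   [check: −2·44 + 3·31 = 5]
  13 = 2·5 + 3   → row E = row C − 2·row D = (3, 5, −7)   [check: 5·44 − 7·31 = 3]
  5 = 1·3 + 2   → row F = row D − 1·row E = (2, −7, 10)   [check: −7·44 + 10·31 = 2]
  3 = 1·2 + 1   → row G = row E − 1·row F = (1, 12, −17)   [check: 12·44 − 17·31 = 1]
  2 = 2·1 + 0   → remainder 0, stop. gcd = 1 (last nonzero row G).
The gcd is 1, so 31 is invertible mod 44. The last nonzero row gives 12·44 − 17·31 = 1, so t = −17. So 31^(−1) ≡ −17 ≡ 27 (mod 44). Verify: 31 · 27 = 837 ≡ 1 (mod 44). ✓

Final answer: 31^(−1) ≡ 27 (mod 44)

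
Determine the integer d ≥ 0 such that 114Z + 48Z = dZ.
(114, 48) = (6); d = 6

In the PID Z, (a, b) is generated by gcd(a, b). Compute gcd(114, 48) with the extended Euclidean algorithm, tracking rows (r, s, t) with s·114 + t·48 = r:
  row A: (114, 1, 0)   [1·114 + 0·48 = 114]
  row B: (48, 0, 1)   [0·114 + 1·48 = 48]
  114 = 2·48 + 18   → row C = row A − 2·row B = (18, 1, −2)   [check: 1·114 − 2·48 = 18]
  48 = 2·18 + 12   → row D = row B − 2·row C = (12, −2, 5)   [check: −2·114 + 5·48 = 12]
  18 = 1·12 + 6   → row E = row C − 1·row D = (6, 3, −7)   [check: 3·114 − 7·48 = 6]
  12 = 2·6 + 0   → remainder 0, stop. gcd = 6 (last nonzero row E).
So gcd(114, 48) = 6, with Bézout identity 3·114 − 7·48 = 6. Containment (⊇): the Bézout identity exhibits 6 as an element of (114, 48), giving (6) ⊆ (114, 48). Containment (⊆): since 6 | 114 and 6 | 48 (114 = 6·19, 48 = 6·8), every Z-linear combination of 114 and 48 is divisible by 6, so (114, 48) ⊆ (6). Therefore (114, 48) = (6), d = 6.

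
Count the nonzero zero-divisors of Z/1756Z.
In Z/1756Z each nonzero element is either a unit (gcd with 1756 is 1) or a zero-divisor (gcd > 1). The number of units is φ(1756): factorise 1756 = 2^2 · 439, so φ(1756) = (2^2 − 2^1) · (439 − 1) = 2 · 438 = 876. The nonzero elements number 1756 − 1 = 1755. Hence the nonzero zero-divisors number 1755 − 876 = 879.

Final answer: Z/1756Z has 879 nonzero zero-divisors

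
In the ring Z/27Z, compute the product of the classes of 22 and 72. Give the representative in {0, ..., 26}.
18

Reduce the factors first: 72 ≡ 18 (mod 27), so 22 · 72 ≡ 22 · 18 (mod 27). 22 · 18 = 396. Dividing by 27: 396 = 14·27 + 18. So (22 · 72) mod 27 = 18.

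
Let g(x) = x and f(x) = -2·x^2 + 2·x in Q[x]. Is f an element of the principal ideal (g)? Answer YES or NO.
YES

In Q[x] the ideal (g) consists of all multiples of g, so f ∈ (g) iff g | f, i.e. iff the remainder of f on division by g is 0. Divide f by g (g is monic, so eliminate the leading term of the running remainder at each step):
  leading term -2·x^2: subtract (-2·x)·g(x) = -2·x^2, leaving 2·x
  leading term 2·x: subtract (2)·g(x) = 2·x, leaving 0
The remainder is 0, so f(x) = g(x) · h(x) with h(x) = 2 - 2·x. Hence g | f, i.e. f ∈ (g).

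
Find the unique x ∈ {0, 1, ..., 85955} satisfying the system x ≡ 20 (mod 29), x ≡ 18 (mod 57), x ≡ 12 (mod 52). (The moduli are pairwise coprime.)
x ≡ 46188 (mod 85956); the representative in [0, 85956) is 46188

The moduli 29, 57, 52 are pairwise coprime, so by the CRT there is a unique solution mod 29·57·52 = 85956.
Solve by successive substitution. Start with x ≡ 20 (mod 29).
  Combine with x ≡ 18 (mod 57): write x = 20 + 29·t and require 20 + 29·t ≡ 18 (mod 57), i.e. 29·t ≡ 18 − 20 ≡ 55 (mod 57). Since 29^(−1) ≡ 2 (mod 57), t ≡ 2·55 ≡ 53 (mod 57). So x ≡ 20 + 29·53 = 1557 (mod 1653).
  Combine with x ≡ 12 (mod 52): write x = 1557 + 1653·t and require 1557 + 1653·t ≡ 12 (mod 52), i.e. 1653·t ≡ 12 − 1557 ≡ 15 (mod 52). Since 1653^(−1) ≡ 33 (mod 52) (1653 ≡ 41 (mod 52)), t ≡ 33·15 ≡ 27 (mod 52). So x ≡ 1557 + 1653·27 = 46188 (mod 85956).
Unique solution in [0, 85956): x = 46188.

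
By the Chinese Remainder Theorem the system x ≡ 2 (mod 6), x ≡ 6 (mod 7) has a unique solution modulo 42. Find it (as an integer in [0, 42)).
The moduli 6, 7 are pairwise coprime, so by the CRT there is a unique solution mod 6·7 = 42.
Solve by successive substitution. Start with x ≡ 2 (mod 6).
  Combine with x ≡ 6 (mod 7): write x = 2 + 6·t and require 2 + 6·t ≡ 6 (mod 7), i.e. 6·t ≡ 6 − 2 ≡ 4 (mod 7). Since 6^(−1) ≡ 6 (mod 7), t ≡ 6·4 ≡ 3 (mod 7). So x ≡ 2 + 6·3 = 20 (mod 42).
Unique solution in [0, 42): x = 20.

Final answer: x ≡ 20 (mod 42); the representative in [0, 42) is 20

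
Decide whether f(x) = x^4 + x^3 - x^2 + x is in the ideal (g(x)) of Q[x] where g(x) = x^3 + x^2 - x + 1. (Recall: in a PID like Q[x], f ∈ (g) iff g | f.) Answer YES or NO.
In Q[x] the ideal (g) consists of all multiples of g, so f ∈ (g) iff g | f, i.e. iff the remainder of f on division by g is 0. Divide f by g (g is monic, so eliminate the leading term of the running remainder at each step):
  leading term x^4: subtract (x)·g(x) = x^4 + x^3 - x^2 + x, leaving 0
The remainder is 0, so f(x) = g(x) · h(x) with h(x) = x. Hence g | f, i.e. f ∈ (g).

Final answer: YES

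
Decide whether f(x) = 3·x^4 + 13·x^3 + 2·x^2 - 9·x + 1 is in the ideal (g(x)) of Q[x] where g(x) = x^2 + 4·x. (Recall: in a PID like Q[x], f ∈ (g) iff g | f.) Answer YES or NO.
NO

In Q[x] the ideal (g) consists of all multiples of g, so f ∈ (g) iff g | f, i.e. iff the remainder of f on division by g is 0. Divide f by g (g is monic, so eliminate the leading term of the running remainder at each step):
  leading term 3·x^4: subtract (3·x^2)·g(x) = 3·x^4 + 12·x^3, leaving x^3 + 2·x^2 - 9·x + 1
  leading term x^3: subtract (x)·g(x) = x^3 + 4·x^2, leaving -2·x^2 - 9·x + 1
  leading term -2·x^2: subtract (-2)·g(x) = -2·x^2 - 8·x, leaving 1 - x
The remainder r(x) = 1 - x ≠ 0 (and deg r < deg g), so g ∤ f, i.e. f ∉ (g).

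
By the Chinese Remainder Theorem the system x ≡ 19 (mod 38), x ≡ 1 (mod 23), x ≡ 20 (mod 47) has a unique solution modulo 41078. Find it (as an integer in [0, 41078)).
The moduli 38, 23, 47 are pairwise coprime, so by the CRT there is a unique solution mod 38·23·47 = 41078.
Solve by successive substitution. Start with x ≡ 19 (mod 38).
  Combine with x ≡ 1 (mod 23): write x = 19 + 38·t and require 19 + 38·t ≡ 1 (mod 23), i.e. 38·t ≡ 1 − 19 ≡ 5 (mod 23). Since 38^(−1) ≡ 20 (mod 23) (38 ≡ 15 (mod 23)), t ≡ 20·5 ≡ 8 (mod 23). So x ≡ 19 + 38·8 = 323 (mod 874).
  Combine with x ≡ 20 (mod 47): write x = 323 + 874·t and require 323 + 874·t ≡ 20 (mod 47), i.e. 874·t ≡ 20 − 323 ≡ 26 (mod 47). Since 874^(−1) ≡ 42 (mod 47) (874 ≡ 28 (mod 47)), t ≡ 42·26 ≡ 11 (mod 47). So x ≡ 323 + 874·11 = 9937 (mod 41078).
Unique solution in [0, 41078): x = 9937.

Final answer: x ≡ 9937 (mod 41078); the representative in [0, 41078) is 9937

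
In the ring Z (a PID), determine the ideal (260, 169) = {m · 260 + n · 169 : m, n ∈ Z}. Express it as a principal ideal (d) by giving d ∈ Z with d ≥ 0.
(260, 169) = (13); d = 13

In the PID Z, (a, b) is generated by gcd(a, b). Compute gcd(260, 169) with the extended Euclidean algorithm, tracking rows (r, s, t) with s·260 + t·169 = r:
  row A: (260, 1, 0)   [1·260 + 0·169 = 260]
  row B: (169, 0, 1)   [0·260 + 1·169 = 169]
  260 = 1·169 + 91   → row C = row A − 1·row B = (91, 1, −1)   [check: 1·260 − 1·169 = 91]
  169 = 1·91 + 78   → row D = row B − 1·row C = (78, −1, 2)   [check: −1·260 + 2·169 = 78]
  91 = 1·78 + 13   → row E = row C − 1·row D = (13, 2, −3)   [check: 2·260 − 3·169 = 13]
  78 = 6·13 + 0   → remainder 0, stop. gcd = 13 (last nonzero row E).
So gcd(260, 169) = 13, with Bézout identity 2·260 − 3·169 = 13. Containment (⊇): the Bézout identity exhibits 13 as an element of (260, 169), giving (13) ⊆ (260, 169). Containment (⊆): since 13 | 260 and 13 | 169 (260 = 13·20, 169 = 13·13), every Z-linear combination of 260 and 169 is divisible by 13, so (260, 169) ⊆ (13). Therefore (260, 169) = (13), d = 13.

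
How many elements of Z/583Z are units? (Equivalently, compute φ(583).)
Z/583Z has φ(583) = 520 units

An element a ∈ Z/583Z is a unit iff gcd(a, 583) = 1, so the number of units is φ(583). φ is multiplicative, with φ(p^e) = p^e − p^(e−1). Factorise 583 = 11 · 53. Then
  φ(583) = (11 − 1) · (53 − 1) = 10 · 52 = 520.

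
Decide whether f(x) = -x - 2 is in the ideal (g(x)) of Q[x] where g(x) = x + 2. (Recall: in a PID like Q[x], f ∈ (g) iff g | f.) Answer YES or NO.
YES

In Q[x] the ideal (g) consists of all multiples of g, so f ∈ (g) iff g | f, i.e. iff the remainder of f on division by g is 0. Divide f by g (g is monic, so eliminate the leading term of the running remainder at each step):
  leading term -x: subtract (-1)·g(x) = -x - 2, leaving 0
The remainder is 0, so f(x) = g(x) · h(x) with h(x) = -1. Hence g | f, i.e. f ∈ (g).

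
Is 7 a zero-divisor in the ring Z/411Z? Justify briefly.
gcd(7, 411) = 1, so 7 is a unit in Z/411Z (it has a multiplicative inverse). A unit cannot be a zero-divisor: if 7·b ≡ 0 then multiplying both sides by 7^(−1) gives b ≡ 0. So 7 is not a zero-divisor.

Final answer: NO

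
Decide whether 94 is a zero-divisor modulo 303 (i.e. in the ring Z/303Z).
gcd(94, 303) = 1, so 94 is a unit in Z/303Z (it has a multiplicative inverse). A unit cannot be a zero-divisor: if 94·b ≡ 0 then multiplying both sides by 94^(−1) gives b ≡ 0. So 94 is not a zero-divisor.

Final answer: NO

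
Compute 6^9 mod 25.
Use repeated squaring. Binary(9) = 1001. Walk through the bits of the exponent 9 left-to-right: at each bit after the leading one, square the running value, then multiply by 6 if the bit is 1 (always reducing mod 25):
  bit 1 = 1 (leading): start with 6.
  bit 2 = 0: square 6^2 = 36 ≡ 11 (mod 25).
  bit 3 = 0: square 11^2 = 121 ≡ 21 (mod 25).
  bit 4 = 1: square 21^2 = 441 ≡ 16; bit is 1, so multiply 16·6 = 96 ≡ 21 (mod 25).
Final value: 6^9 ≡ 21 (mod 25).

Final answer: 21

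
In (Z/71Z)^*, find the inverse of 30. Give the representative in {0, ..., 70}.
Apply the extended Euclidean algorithm to (71, 30), tracking rows (r, s, t) with s·71 + t·30 = r. Each division r_prev = q·r_cur + r_new produces the new row as (previous row) − q·(current row):
  row A: (71, 1, 0)   [1·71 + 0·30 = 71]
  row B: (30, 0, 1)   [0·71 + 1·30 = 30]
  71 = 2·30 + 11   → row C = row A − 2·row B = (11, 1, −2)   [check: 1·71 − 2·30 = 11]
  30 = 2·11 + 8   → row D = row B − 2·row C = (8, −2, 5)   [check: −2·71 + 5·30 = 8]
  11 = 1·8 + 3   → row E = row C − 1·row D = (3, 3, −7)   [check: 3·71 − 7·30 = 3]
  8 = 2·3 + 2   → row F = row D − 2·row E = (2, −8, 19)   [check: −8·71 + 19·30 = 2]
  3 = 1·2 + 1   → row G = row E − 1·row F = (1, 11, −26)   [check: 11·71 − 26·30 = 1]
  2 = 2·1 + 0   → remainder 0, stop. gcd = 1 (last nonzero row G).
The gcd is 1, so 30 is invertible mod 71. The last nonzero row gives 11·71 − 26·30 = 1, so t = −26. So 30^(−1) ≡ −26 ≡ 45 (mod 71). Verify: 30 · 45 = 1350 ≡ 1 (mod 71). ✓

Final answer: 30^(−1) ≡ 45 (mod 71)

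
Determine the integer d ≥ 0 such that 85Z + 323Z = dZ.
In the PID Z, (a, b) is generated by gcd(a, b). Compute gcd(323, 85) with the extended Euclidean algorithm, tracking rows (r, s, t) with s·323 + t·85 = r:
  row A: (323, 1, 0)   [1·323 + 0·85 = 323]
  row B: (85, 0, 1)   [0·323 + 1·85 = 85]
  323 = 3·85 + 68   → row C = row A − 3·row B = (68, 1, −3)   [check: 1·323 − 3·85 = 68]
  85 = 1·68 + 17   → row D = row B − 1·row C = (17, −1, 4)   [check: −1·323 + 4·85 = 17]
  68 = 4·17 + 0   → remainder 0, stop. gcd = 17 (last nonzero row D).
So gcd(85, 323) = 17, with Bézout identity −1·323 + 4·85 = 17. Containment (⊇): the Bézout identity exhibits 17 as an element of (85, 323), giving (17) ⊆ (85, 323). Containment (⊆): since 17 | 85 and 17 | 323 (85 = 17·5, 323 = 17·19), every Z-linear combination of 85 and 323 is divisible by 17, so (85, 323) ⊆ (17). Therefore (85, 323) = (17), d = 17.

Final answer: (85, 323) = (17); d = 17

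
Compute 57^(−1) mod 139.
57^(−1) ≡ 100 (mod 139)

Apply the extended Euclidean algorithm to (139, 57), tracking rows (r, s, t) with s·139 + t·57 = r. Each division r_prev = q·r_cur + r_new produces the new row as (previous row) − q·(current row):
  row A: (139, 1, 0)   [1·139 + 0·57 = 139]
  row B: (57, 0, 1)   [0·139 + 1·57 = 57]
  139 = 2·57 + 25   → row C = row A − 2·row B = (25, 1, −2)   [check: 1·139 − 2·57 = 25]
  57 = 2·25 + 7   → row D = row B − 2·row C = (7, −2, 5)   [check: −2·139 + 5·57 = 7]
  25 = 3·7 + 4   → row E = row C − 3·row D = (4, 7, −17)   [check: 7·139 − 17·57 = 4]
  7 = 1·4 + 3   → row F = row D − 1·row E = (3, −9, 22)   [check: −9·139 + 22·57 = 3]
  4 = 1·3 + 1   → row G = row E − 1·row F = (1, 16, −39)   [check: 16·139 − 39·57 = 1]
  3 = 3·1 + 0   → remainder 0, stop. gcd = 1 (last nonzero row G).
The gcd is 1, so 57 is invertible mod 139. The last nonzero row gives 16·139 − 39·57 = 1, so t = −39. So 57^(−1) ≡ −39 ≡ 100 (mod 139). Verify: 57 · 100 = 5700 ≡ 1 (mod 139). ✓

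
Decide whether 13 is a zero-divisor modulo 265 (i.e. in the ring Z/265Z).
NO

gcd(13, 265) = 1, so 13 is a unit in Z/265Z (it has a multiplicative inverse). A unit cannot be a zero-divisor: if 13·b ≡ 0 then multiplying both sides by 13^(−1) gives b ≡ 0. So 13 is not a zero-divisor.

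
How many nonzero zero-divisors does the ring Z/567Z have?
Z/567Z has 242 nonzero zero-divisors

In Z/567Z each nonzero element is either a unit (gcd with 567 is 1) or a zero-divisor (gcd > 1). The number of units is φ(567): factorise 567 = 3^4 · 7, so φ(567) = (3^4 − 3^3) · (7 − 1) = 54 · 6 = 324. The nonzero elements number 567 − 1 = 566. Hence the nonzero zero-divisors number 566 − 324 = 242.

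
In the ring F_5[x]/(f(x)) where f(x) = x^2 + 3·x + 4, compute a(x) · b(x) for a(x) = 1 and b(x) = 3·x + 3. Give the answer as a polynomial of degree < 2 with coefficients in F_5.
Multiply as integer polynomials: a · b = 3·x + 3. Reducing coefficients mod 5: a · b ≡ 3·x + 3. This already has degree < 2, so no reduction by f is needed. Hence a · b ≡ 3·x + 3 in F_5[x]/(f).

Final answer: a · b ≡ 3·x + 3 (mod f(x))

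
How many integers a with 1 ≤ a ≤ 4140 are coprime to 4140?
The number of a ∈ {1, ..., 4140} with gcd(a, 4140) = 1 is by definition Euler's totient φ(4140). φ is multiplicative, with φ(p^e) = p^e − p^(e−1). Factorise 4140 = 2^2 · 3^2 · 5 · 23. Then
  φ(4140) = (2^2 − 2^1) · (3^2 − 3^1) · (5 − 1) · (23 − 1) = 2 · 6 · 4 · 22 = 1056.
So there are 1056 such integers.

Final answer: 1056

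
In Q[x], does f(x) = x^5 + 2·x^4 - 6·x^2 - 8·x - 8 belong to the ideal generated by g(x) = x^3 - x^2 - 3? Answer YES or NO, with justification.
In Q[x] the ideal (g) consists of all multiples of g, so f ∈ (g) iff g | f, i.e. iff the remainder of f on division by g is 0. Divide f by g (g is monic, so eliminate the leading term of the running remainder at each step):
  leading term x^5: subtract (x^2)·g(x) = x^5 - x^4 - 3·x^2, leaving 3·x^4 - 3·x^2 - 8·x - 8
  leading term 3·x^4: subtract (3·x)·g(x) = 3·x^4 - 3·x^3 - 9·x, leaving 3·x^3 - 3·x^2 + x - 8
  leading term 3·x^3: subtract (3)·g(x) = 3·x^3 - 3·x^2 - 9, leaving x + 1
The remainder r(x) = x + 1 ≠ 0 (and deg r < deg g), so g ∤ f, i.e. f ∉ (g).

Final answer: NO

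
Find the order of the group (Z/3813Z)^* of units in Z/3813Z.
(Z/3813Z)^* consists of the classes a with gcd(a, 3813) = 1, so its order is φ(3813). φ is multiplicative, with φ(p^e) = p^e − p^(e−1). Factorise 3813 = 3 · 31 · 41. Then
  φ(3813) = (3 − 1) · (31 − 1) · (41 − 1) = 2 · 30 · 40 = 2400.
Thus |(Z/3813Z)^*| = 2400.

Final answer: |(Z/3813Z)^*| = 2400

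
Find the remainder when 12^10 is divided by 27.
0

Use repeated squaring. Binary(10) = 1010. Walk through the bits of the exponent 10 left-to-right: at each bit after the leading one, square the running value, then multiply by 12 if the bit is 1 (always reducing mod 27):
  bit 1 = 1 (leading): start with 12.
  bit 2 = 0: square 12^2 = 144 ≡ 9 (mod 27).
  bit 3 = 1: square 9^2 = 81 ≡ 0; bit is 1, so multiply 0·12 = 0 (mod 27).
  bit 4 = 0: square 0^2 = 0 (mod 27).
Final value: 12^10 ≡ 0 (mod 27).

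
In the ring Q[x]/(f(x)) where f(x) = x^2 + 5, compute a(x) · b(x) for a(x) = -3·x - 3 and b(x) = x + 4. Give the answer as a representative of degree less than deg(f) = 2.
a · b ≡ 3 - 15·x (mod f(x))

First multiply in Q[x] without reducing: a · b = -3·x^2 - 15·x - 12. Now divide by f(x) = x^2 + 5, eliminating the leading term at each step:
  leading term -3·x^2: subtract (-3)·f(x) = -3·x^2 - 15, leaving 3 - 15·x
The degree is now < 2, so this is the remainder. Hence a · b ≡ 3 - 15·x in Q[x]/(f).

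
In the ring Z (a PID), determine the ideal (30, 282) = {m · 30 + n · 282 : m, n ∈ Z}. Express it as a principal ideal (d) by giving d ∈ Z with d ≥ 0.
In the PID Z, (a, b) is generated by gcd(a, b). Compute gcd(282, 30) with the extended Euclidean algorithm, tracking rows (r, s, t) with s·282 + t·30 = r:
  row A: (282, 1, 0)   [1·282 + 0·30 = 282]
  row B: (30, 0, 1)   [0·282 + 1·30 = 30]
  282 = 9·30 + 12   → row C = row A − 9·row B = (12, 1, −9)   [check: 1·282 − 9·30 = 12]
  30 = 2·12 + 6   → row D = row B − 2·row C = (6, −2, 19)   [check: −2·282 + 19·30 = 6]
  12 = 2·6 + 0   → remainder 0, stop. gcd = 6 (last nonzero row D).
So gcd(30, 282) = 6, with Bézout identity −2·282 + 19·30 = 6. Containment (⊇): the Bézout identity exhibits 6 as an element of (30, 282), giving (6) ⊆ (30, 282). Containment (⊆): since 6 | 30 and 6 | 282 (30 = 6·5, 282 = 6·47), every Z-linear combination of 30 and 282 is divisible by 6, so (30, 282) ⊆ (6). Therefore (30, 282) = (6), d = 6.

Final answer: (30, 282) = (6); d = 6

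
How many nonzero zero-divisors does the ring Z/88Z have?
In Z/88Z each nonzero element is either a unit (gcd with 88 is 1) or a zero-divisor (gcd > 1). The number of units is φ(88): factorise 88 = 2^3 · 11, so φ(88) = (2^3 − 2^2) · (11 − 1) = 4 · 10 = 40. The nonzero elements number 88 − 1 = 87. Hence the nonzero zero-divisors number 87 − 40 = 47.

Final answer: Z/88Z has 47 nonzero zero-divisors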